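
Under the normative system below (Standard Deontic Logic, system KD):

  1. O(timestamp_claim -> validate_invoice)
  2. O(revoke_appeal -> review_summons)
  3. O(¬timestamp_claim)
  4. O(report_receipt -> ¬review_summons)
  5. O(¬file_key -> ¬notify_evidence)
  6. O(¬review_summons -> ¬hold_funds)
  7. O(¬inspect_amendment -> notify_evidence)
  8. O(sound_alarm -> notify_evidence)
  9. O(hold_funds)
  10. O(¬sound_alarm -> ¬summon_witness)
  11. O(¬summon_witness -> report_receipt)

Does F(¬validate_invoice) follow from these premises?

No

Premise 1 is O(timestamp_claim -> validate_invoice), but O(timestamp_claim) is not derivable from the premises, so it does not yield O(validate_invoice).
No other premise forces O(validate_invoice). An ideal world satisfying every premise can still have ¬validate_invoice true, so F(¬validate_invoice) is not derivable.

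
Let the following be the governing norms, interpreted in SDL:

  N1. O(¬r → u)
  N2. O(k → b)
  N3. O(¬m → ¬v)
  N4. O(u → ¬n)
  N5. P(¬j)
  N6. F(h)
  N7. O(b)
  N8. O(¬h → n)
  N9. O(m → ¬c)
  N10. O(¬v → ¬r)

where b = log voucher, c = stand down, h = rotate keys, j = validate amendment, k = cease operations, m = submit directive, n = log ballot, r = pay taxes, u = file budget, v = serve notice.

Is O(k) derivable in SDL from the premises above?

No

Premise 2 is O(k → b); even if O(b) held, inferring O(k) would be affirming the consequent — invalid.
No other premise forces O(k). An ideal world satisfying every premise can still have k false, so O(k) is not derivable.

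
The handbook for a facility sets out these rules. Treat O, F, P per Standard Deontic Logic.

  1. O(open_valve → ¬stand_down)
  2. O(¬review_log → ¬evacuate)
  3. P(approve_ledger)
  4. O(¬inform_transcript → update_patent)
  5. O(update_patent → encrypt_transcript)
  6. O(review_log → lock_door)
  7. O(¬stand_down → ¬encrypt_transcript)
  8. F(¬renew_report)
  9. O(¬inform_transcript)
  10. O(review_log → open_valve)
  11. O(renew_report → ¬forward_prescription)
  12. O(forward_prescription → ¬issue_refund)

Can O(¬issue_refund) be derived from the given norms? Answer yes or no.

No

Premise 12 is O(forward_prescription → ¬issue_refund), but O(forward_prescription) is not derivable from the premises, so it does not yield O(¬issue_refund).
No other premise forces O(¬issue_refund). An ideal world satisfying every premise can still have ¬issue_refund false, so O(¬issue_refund) is not derivable.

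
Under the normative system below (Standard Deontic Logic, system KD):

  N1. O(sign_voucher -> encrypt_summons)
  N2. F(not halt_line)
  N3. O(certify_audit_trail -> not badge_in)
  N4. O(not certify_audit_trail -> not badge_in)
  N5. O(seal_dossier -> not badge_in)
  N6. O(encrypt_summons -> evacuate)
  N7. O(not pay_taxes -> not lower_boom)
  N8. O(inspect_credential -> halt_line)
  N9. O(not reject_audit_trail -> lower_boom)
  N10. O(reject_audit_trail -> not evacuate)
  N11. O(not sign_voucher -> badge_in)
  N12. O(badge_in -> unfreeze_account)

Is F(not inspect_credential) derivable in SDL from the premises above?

No

Premise 8 is O(inspect_credential -> halt_line); even if O(halt_line) held, inferring O(inspect_credential) would be affirming the consequent — invalid.
No other premise forces O(inspect_credential). An ideal world satisfying every premise can still have not inspect_credential true, so F(not inspect_credential) is not derivable.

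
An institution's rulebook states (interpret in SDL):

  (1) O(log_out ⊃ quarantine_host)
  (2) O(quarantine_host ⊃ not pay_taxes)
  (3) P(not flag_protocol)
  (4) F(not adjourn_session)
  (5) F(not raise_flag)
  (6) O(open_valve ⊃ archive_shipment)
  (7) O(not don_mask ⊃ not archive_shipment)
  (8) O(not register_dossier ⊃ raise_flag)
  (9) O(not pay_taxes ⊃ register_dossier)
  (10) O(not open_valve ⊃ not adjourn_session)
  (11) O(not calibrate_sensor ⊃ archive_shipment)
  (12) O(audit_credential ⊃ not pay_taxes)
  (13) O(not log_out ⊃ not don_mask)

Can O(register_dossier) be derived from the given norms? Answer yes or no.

F(not adjourn_session) at premise 4 means O(adjourn_session).
Premise 10 is O(not open_valve ⊃ not adjourn_session); contrapositively O(adjourn_session ⊃ open_valve). Since O(adjourn_session) holds, K gives O(open_valve).
Applying K to premise 6 (O(open_valve ⊃ archive_shipment)) and O(open_valve) yields O(archive_shipment).
The contrapositive of premise 7 (O(not don_mask ⊃ not archive_shipment)) is O(archive_shipment ⊃ don_mask), and O(archive_shipment) is already established, so O(don_mask).
Premise 13 is O(not log_out ⊃ not don_mask); contrapositively O(don_mask ⊃ log_out). Since O(don_mask) holds, K gives O(log_out).
From O(log_out) and premise 1, O(log_out ⊃ quarantine_host), we obtain O(quarantine_host).
From O(quarantine_host) and premise 2, O(quarantine_host ⊃ not pay_taxes), we obtain O(not pay_taxes).
From O(not pay_taxes) and premise 9, O(not pay_taxes ⊃ register_dossier), we obtain O(register_dossier).
Premises 3, 5, 8, 11, 12 do not contribute to this derivation.
So O(register_dossier) follows.

Yes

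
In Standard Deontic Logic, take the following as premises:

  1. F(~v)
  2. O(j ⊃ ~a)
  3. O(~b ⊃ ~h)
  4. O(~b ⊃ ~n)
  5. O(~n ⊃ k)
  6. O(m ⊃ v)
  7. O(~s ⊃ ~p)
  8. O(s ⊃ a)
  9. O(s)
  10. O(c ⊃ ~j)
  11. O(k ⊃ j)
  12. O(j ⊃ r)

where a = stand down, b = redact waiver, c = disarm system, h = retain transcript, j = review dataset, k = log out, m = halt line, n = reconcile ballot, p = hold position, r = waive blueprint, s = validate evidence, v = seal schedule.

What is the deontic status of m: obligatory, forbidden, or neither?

Neither

Premise 6 is O(m ⊃ v); even if O(v) held, inferring O(m) would be affirming the consequent — invalid.
No premise or chain of K-axiom applications forces O(m), and none forces O(~m). So m is neither obligatory nor forbidden under these norms.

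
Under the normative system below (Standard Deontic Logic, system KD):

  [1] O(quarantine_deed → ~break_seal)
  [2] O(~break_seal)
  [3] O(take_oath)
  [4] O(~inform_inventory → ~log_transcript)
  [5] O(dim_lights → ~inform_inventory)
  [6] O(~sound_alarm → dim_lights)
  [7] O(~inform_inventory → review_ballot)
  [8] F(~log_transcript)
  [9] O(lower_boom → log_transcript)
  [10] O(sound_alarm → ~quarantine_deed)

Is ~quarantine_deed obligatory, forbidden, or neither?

Premise 8 is F(~log_transcript), i.e. O(log_transcript).
Premise 4 is O(~inform_inventory → ~log_transcript); contrapositively O(log_transcript → inform_inventory). Since O(log_transcript) holds, K gives O(inform_inventory).
Premise 5, O(dim_lights → ~inform_inventory), contraposes to O(inform_inventory → ~dim_lights); with O(inform_inventory) we get O(~dim_lights).
Premise 6 is O(~sound_alarm → dim_lights); contrapositively O(~dim_lights → sound_alarm). Since O(~dim_lights) holds, K gives O(sound_alarm).
With premise 10, O(sound_alarm → ~quarantine_deed), the K-axiom yields O(~quarantine_deed).
Premises 1, 2, 3, 7, 9 do not contribute to this derivation.
Hence ~quarantine_deed is obligatory.

Obligatory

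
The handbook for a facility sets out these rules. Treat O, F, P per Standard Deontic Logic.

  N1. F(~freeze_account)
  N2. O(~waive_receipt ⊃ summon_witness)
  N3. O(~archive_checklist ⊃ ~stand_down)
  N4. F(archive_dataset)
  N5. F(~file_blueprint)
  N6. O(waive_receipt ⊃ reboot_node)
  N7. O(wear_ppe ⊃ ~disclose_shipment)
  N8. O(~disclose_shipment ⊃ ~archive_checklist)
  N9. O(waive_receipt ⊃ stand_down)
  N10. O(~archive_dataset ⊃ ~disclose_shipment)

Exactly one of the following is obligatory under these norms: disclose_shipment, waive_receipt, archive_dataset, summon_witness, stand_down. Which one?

summon_witness

F(archive_dataset) at premise 4 means O(~archive_dataset).
Premise 10 is O(~archive_dataset ⊃ ~disclose_shipment); since O(~archive_dataset), deontic closure gives O(~disclose_shipment).
Premise 8 is O(~disclose_shipment ⊃ ~archive_checklist); since O(~disclose_shipment), deontic closure gives O(~archive_checklist).
With premise 3, O(~archive_checklist ⊃ ~stand_down), the K-axiom yields O(~stand_down).
Premise 9, O(waive_receipt ⊃ stand_down), contraposes to O(~stand_down ⊃ ~waive_receipt); with O(~stand_down) we get O(~waive_receipt).
Applying K to premise 2 (O(~waive_receipt ⊃ summon_witness)) and O(~waive_receipt) yields O(summon_witness).
So O(summon_witness) holds — summon_witness is obligatory. None of the other listed options is made obligatory by any chain of premises.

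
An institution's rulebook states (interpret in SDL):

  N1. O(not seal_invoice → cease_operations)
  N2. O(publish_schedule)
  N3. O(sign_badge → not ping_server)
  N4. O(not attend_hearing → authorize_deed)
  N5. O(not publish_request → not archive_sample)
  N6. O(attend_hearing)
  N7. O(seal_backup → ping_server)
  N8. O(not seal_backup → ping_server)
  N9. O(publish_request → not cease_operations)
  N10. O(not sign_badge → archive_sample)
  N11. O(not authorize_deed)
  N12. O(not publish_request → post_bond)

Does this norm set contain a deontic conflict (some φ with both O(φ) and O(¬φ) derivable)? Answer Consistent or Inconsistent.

Premise 4 is O(not attend_hearing → authorize_deed), but O(not attend_hearing) is not derivable from the premises, so it does not yield O(authorize_deed).
So O(authorize_deed) is not derivable, and the apparent clash with O(not authorize_deed) does not arise.
A world satisfying every obligation exists (e.g. archive_sample=true, attend_hearing=true, authorize_deed=false, cease_operations=false, ping_server=true, post_bond=false, publish_request=true, publish_schedule=true, seal_backup=false, seal_invoice=true, sign_badge=false); no atom is both obligatory and forbidden, so the set is consistent.

Consistent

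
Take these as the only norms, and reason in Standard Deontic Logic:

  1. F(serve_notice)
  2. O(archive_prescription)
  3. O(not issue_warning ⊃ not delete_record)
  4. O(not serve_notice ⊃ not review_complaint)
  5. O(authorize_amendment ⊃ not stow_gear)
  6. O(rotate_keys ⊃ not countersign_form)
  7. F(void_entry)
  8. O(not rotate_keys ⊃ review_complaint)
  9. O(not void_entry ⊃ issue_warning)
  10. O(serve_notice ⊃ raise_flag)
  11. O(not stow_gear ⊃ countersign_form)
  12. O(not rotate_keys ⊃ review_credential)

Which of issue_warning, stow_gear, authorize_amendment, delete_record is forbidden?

F(serve_notice) at premise 1 means O(not serve_notice).
Applying K to premise 4 (O(not serve_notice ⊃ not review_complaint)) and O(not serve_notice) yields O(not review_complaint).
Premise 8 is O(not rotate_keys ⊃ review_complaint); contrapositively O(not review_complaint ⊃ rotate_keys). Since O(not review_complaint) holds, K gives O(rotate_keys).
Premise 6 is O(rotate_keys ⊃ not countersign_form); since O(rotate_keys), deontic closure gives O(not countersign_form).
Premise 11, O(not stow_gear ⊃ countersign_form), contraposes to O(not countersign_form ⊃ stow_gear); with O(not countersign_form) we get O(stow_gear).
Premise 5 is O(authorize_amendment ⊃ not stow_gear); contrapositively O(stow_gear ⊃ not authorize_amendment). Since O(stow_gear) holds, K gives O(not authorize_amendment).
So O(not authorize_amendment) holds, i.e. authorize_amendment is forbidden. None of the other listed options is forbidden under the premises.

authorize_amendment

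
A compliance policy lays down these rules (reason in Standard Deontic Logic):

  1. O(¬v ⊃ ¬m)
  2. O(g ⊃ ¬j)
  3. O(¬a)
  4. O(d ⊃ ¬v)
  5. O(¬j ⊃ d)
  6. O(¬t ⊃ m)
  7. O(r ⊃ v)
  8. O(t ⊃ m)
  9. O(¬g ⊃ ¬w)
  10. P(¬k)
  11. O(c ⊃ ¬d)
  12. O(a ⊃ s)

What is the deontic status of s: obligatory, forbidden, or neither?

Premise 12 is O(a ⊃ s), but O(a) is not derivable from the premises, so it does not yield O(s).
No premise or chain of K-axiom applications forces O(s), and none forces O(¬s). So s is neither obligatory nor forbidden under these norms.

Neither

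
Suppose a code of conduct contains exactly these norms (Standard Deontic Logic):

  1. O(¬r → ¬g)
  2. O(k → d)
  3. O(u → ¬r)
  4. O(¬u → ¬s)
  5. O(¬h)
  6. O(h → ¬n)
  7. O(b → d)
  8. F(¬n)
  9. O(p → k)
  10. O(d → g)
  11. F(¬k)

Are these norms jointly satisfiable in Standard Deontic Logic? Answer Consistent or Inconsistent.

Premise 6 is O(h → ¬n), but O(h) is not derivable from the premises, so it does not yield O(¬n).
So O(¬n) is not derivable, and the apparent clash with O(n) does not arise.
A world satisfying every obligation exists (e.g. b=false, d=true, g=true, h=false, k=true, n=true, p=false, r=true, s=false, u=false); no atom is both obligatory and forbidden, so the set is consistent.

Consistent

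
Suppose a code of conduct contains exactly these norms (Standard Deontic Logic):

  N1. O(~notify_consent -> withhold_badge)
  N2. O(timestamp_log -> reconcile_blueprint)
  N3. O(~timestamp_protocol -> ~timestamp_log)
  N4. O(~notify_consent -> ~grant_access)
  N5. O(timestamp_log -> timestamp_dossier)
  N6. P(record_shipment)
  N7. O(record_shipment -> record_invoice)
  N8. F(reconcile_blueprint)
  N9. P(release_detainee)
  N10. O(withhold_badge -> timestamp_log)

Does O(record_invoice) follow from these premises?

Premise 7 is O(record_shipment -> record_invoice), but O(record_shipment) is not derivable from the premises (the permission P(record_shipment) asserts only ~O(~record_shipment), not O(record_shipment)), so it does not yield O(record_invoice).
No other premise forces O(record_invoice). An ideal world satisfying every premise can still have record_invoice false, so O(record_invoice) is not derivable.

No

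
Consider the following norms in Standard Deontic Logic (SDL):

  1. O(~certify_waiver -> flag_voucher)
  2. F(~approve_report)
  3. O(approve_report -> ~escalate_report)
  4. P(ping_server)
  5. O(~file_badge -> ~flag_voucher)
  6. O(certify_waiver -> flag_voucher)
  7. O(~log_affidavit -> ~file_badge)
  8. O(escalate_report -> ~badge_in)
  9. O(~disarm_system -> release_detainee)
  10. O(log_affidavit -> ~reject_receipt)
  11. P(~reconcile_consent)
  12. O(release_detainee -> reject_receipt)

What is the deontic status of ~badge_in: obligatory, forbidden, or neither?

Neither

Premise 8 is O(escalate_report -> ~badge_in), but O(escalate_report) is not derivable from the premises, so it does not yield O(~badge_in).
No premise or chain of K-axiom applications forces O(~badge_in), and none forces O(badge_in). So ~badge_in is neither obligatory nor forbidden under these norms.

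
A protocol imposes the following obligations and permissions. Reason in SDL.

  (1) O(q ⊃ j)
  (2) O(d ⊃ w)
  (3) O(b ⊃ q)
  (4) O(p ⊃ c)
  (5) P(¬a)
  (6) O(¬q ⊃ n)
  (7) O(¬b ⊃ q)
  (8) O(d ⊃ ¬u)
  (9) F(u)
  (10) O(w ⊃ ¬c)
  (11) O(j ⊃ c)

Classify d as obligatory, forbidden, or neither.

Premises 3 and 7 are O(b ⊃ q) and O(¬b ⊃ q); every ideal world satisfies b or ¬b, so in either case q holds — hence O(q).
Applying K to premise 1 (O(q ⊃ j)) and O(q) yields O(j).
Premise 11 is O(j ⊃ c); since O(j), deontic closure gives O(c).
The contrapositive of premise 10 (O(w ⊃ ¬c)) is O(c ⊃ ¬w), and O(c) is already established, so O(¬w).
Premise 2, O(d ⊃ w), contraposes to O(¬w ⊃ ¬d); with O(¬w) we get O(¬d).
Premises 4, 5, 6, 8, 9 do not contribute to this derivation.
Thus O(¬d), which is F(d): d is forbidden.

Forbidden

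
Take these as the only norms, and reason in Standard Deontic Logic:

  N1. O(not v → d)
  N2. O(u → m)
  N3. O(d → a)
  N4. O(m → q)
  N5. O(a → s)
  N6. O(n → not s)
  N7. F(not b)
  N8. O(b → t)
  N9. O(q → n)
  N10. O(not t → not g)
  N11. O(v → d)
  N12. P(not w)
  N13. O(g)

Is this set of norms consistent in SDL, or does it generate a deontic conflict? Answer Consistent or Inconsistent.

Premise 10 is O(not t → not g), but O(not t) is not derivable from the premises, so it does not yield O(not g).
So O(not g) is not derivable, and the apparent clash with O(g) does not arise.
A world satisfying every obligation exists (e.g. a=true, b=true, d=true, g=true, m=false, n=false, q=false, s=true, t=true, u=false, v=false, w=false); no atom is both obligatory and forbidden, so the set is consistent.

Consistent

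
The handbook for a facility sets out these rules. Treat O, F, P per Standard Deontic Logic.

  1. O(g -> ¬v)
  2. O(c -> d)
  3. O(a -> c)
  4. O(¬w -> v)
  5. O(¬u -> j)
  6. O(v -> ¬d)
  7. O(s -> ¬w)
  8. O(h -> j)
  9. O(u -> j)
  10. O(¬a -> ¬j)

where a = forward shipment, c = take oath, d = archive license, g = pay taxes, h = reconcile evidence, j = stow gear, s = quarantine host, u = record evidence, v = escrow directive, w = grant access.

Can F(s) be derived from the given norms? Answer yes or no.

Yes

By case analysis on ¬u: premise 5 gives O(¬u -> j) and premise 9 gives O(u -> j), so O(j) either way.
Premise 10 is O(¬a -> ¬j); contrapositively O(j -> a). Since O(j) holds, K gives O(a).
Applying K to premise 3 (O(a -> c)) and O(a) yields O(c).
Premise 2 is O(c -> d); since O(c), deontic closure gives O(d).
Premise 6 is O(v -> ¬d); contrapositively O(d -> ¬v). Since O(d) holds, K gives O(¬v).
Premise 4 is O(¬w -> v); contrapositively O(¬v -> w). Since O(¬v) holds, K gives O(w).
Premise 7 is O(s -> ¬w); contrapositively O(w -> ¬s). Since O(w) holds, K gives O(¬s).
Premises 1, 8 do not contribute to this derivation.
So O(¬s) holds, i.e. F(s). The claim follows.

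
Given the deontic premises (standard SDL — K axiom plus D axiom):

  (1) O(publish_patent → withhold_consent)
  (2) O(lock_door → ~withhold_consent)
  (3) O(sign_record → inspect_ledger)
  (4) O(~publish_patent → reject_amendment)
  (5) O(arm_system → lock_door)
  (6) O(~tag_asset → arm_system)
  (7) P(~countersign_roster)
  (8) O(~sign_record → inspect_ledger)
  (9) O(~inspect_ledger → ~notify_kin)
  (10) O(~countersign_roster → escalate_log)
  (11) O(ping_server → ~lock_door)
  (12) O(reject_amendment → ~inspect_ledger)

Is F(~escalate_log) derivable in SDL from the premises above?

Premise 10 is O(~countersign_roster → escalate_log), but O(~countersign_roster) is not derivable from the premises (the permission P(~countersign_roster) asserts only ~O(countersign_roster), not O(~countersign_roster)), so it does not yield O(escalate_log).
No other premise forces O(escalate_log). An ideal world satisfying every premise can still have ~escalate_log true, so F(~escalate_log) is not derivable.

No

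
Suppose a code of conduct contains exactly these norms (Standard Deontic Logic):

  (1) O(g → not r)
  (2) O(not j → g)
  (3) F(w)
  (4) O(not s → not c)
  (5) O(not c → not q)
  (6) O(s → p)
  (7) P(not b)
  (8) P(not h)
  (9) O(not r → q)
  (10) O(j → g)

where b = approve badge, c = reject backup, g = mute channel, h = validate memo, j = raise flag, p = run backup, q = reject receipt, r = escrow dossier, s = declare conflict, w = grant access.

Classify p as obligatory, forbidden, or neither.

Premises 2 and 10 cover both cases: O(not j → g) and O(j → g). Since not j ∨ j is a tautology, O(g) follows.
With premise 1, O(g → not r), the K-axiom yields O(not r).
Applying K to premise 9 (O(not r → q)) and O(not r) yields O(q).
Premise 5 is O(not c → not q); contrapositively O(q → c). Since O(q) holds, K gives O(c).
Premise 4, O(not s → not c), contraposes to O(c → s); with O(c) we get O(s).
With premise 6, O(s → p), the K-axiom yields O(p).
Premises 3, 7, 8 do not contribute to this derivation.
Hence p is obligatory.

Obligatory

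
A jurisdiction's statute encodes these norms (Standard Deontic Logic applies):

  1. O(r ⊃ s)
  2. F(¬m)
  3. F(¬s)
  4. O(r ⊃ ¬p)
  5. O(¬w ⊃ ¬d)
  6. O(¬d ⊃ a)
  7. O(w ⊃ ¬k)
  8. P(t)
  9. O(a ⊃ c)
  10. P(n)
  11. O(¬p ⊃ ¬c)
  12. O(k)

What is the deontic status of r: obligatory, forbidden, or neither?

From premise 12 we have O(k).
The contrapositive of premise 7 (O(w ⊃ ¬k)) is O(k ⊃ ¬w), and O(k) is already established, so O(¬w).
With premise 5, O(¬w ⊃ ¬d), the K-axiom yields O(¬d).
Premise 6 is O(¬d ⊃ a); since O(¬d), deontic closure gives O(a).
Applying K to premise 9 (O(a ⊃ c)) and O(a) yields O(c).
The contrapositive of premise 11 (O(¬p ⊃ ¬c)) is O(c ⊃ p), and O(c) is already established, so O(p).
Premise 4 is O(r ⊃ ¬p); contrapositively O(p ⊃ ¬r). Since O(p) holds, K gives O(¬r).
Premises 1, 2, 3, 8, 10 do not contribute to this derivation.
Thus O(¬r), which is F(r): r is forbidden.

Forbidden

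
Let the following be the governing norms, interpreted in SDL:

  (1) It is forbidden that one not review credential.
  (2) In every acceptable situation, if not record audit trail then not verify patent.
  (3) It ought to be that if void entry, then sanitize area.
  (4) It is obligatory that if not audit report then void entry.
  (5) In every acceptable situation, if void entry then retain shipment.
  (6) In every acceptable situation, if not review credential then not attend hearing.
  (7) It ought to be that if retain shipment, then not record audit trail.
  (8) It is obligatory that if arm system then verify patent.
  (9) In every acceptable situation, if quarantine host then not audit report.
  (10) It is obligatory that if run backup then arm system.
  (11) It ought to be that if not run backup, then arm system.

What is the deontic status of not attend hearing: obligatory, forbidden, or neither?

Premise 6 is O(¬review_credential → ¬attend_hearing), but O(¬review_credential) is not derivable from the premises, so it does not yield O(¬attend_hearing).
No premise or chain of K-axiom applications forces O(¬attend_hearing), and none forces O(attend_hearing). So ¬attend_hearing is neither obligatory nor forbidden under these norms.

Neither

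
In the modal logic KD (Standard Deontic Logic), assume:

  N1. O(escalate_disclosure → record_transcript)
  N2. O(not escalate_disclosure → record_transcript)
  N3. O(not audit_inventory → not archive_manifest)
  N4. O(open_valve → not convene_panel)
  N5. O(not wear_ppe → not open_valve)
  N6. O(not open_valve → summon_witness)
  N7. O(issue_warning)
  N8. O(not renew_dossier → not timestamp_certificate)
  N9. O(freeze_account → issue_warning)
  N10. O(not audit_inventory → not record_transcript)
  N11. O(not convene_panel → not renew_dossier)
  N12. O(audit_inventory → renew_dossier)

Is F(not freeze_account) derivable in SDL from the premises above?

Premise 9 is O(freeze_account → issue_warning); even if O(issue_warning) held, inferring O(freeze_account) would be affirming the consequent — invalid.
No other premise forces O(freeze_account). An ideal world satisfying every premise can still have not freeze_account true, so F(not freeze_account) is not derivable.

No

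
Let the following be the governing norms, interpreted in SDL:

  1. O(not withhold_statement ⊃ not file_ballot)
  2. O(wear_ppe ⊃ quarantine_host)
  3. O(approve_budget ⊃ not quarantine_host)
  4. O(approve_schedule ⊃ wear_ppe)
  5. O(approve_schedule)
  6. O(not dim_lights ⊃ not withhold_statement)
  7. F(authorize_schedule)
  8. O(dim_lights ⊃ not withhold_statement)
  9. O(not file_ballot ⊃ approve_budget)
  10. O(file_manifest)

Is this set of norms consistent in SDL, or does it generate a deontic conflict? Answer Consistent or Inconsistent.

Premises 8 and 6 are O(dim_lights ⊃ not withhold_statement) and O(not dim_lights ⊃ not withhold_statement); every ideal world satisfies dim_lights or not dim_lights, so in either case not withhold_statement holds — hence O(not withhold_statement).
From O(not withhold_statement) and premise 1, O(not withhold_statement ⊃ not file_ballot), we obtain O(not file_ballot).
Premise 9 is O(not file_ballot ⊃ approve_budget); since O(not file_ballot), deontic closure gives O(approve_budget).
With premise 3, O(approve_budget ⊃ not quarantine_host), the K-axiom yields O(not quarantine_host).
The contrapositive of premise 2 (O(wear_ppe ⊃ quarantine_host)) is O(not quarantine_host ⊃ not wear_ppe), and O(not quarantine_host) is already established, so O(not wear_ppe).
Premise 4 is O(approve_schedule ⊃ wear_ppe); contrapositively O(not wear_ppe ⊃ not approve_schedule). Since O(not wear_ppe) holds, K gives O(not approve_schedule).
However, premise 5 gives O(approve_schedule).
We now have both O(not approve_schedule) and O(approve_schedule) — approve_schedule is simultaneously obligatory and forbidden, violating the D-axiom.

Inconsistent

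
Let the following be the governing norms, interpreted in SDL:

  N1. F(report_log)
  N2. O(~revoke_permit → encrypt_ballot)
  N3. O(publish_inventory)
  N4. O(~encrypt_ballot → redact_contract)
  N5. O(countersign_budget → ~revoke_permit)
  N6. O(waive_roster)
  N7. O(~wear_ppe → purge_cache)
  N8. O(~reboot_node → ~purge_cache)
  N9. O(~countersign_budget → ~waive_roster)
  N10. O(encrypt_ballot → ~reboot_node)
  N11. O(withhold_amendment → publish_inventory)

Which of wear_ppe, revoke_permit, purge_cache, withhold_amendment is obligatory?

wear_ppe

Premise 6 states O(waive_roster) outright.
Premise 9 is O(~countersign_budget → ~waive_roster); contrapositively O(waive_roster → countersign_budget). Since O(waive_roster) holds, K gives O(countersign_budget).
From O(countersign_budget) and premise 5, O(countersign_budget → ~revoke_permit), we obtain O(~revoke_permit).
From O(~revoke_permit) and premise 2, O(~revoke_permit → encrypt_ballot), we obtain O(encrypt_ballot).
With premise 10, O(encrypt_ballot → ~reboot_node), the K-axiom yields O(~reboot_node).
From O(~reboot_node) and premise 8, O(~reboot_node → ~purge_cache), we obtain O(~purge_cache).
The contrapositive of premise 7 (O(~wear_ppe → purge_cache)) is O(~purge_cache → wear_ppe), and O(~purge_cache) is already established, so O(wear_ppe).
So O(wear_ppe) holds — wear_ppe is obligatory. None of the other listed options is made obligatory by any chain of premises.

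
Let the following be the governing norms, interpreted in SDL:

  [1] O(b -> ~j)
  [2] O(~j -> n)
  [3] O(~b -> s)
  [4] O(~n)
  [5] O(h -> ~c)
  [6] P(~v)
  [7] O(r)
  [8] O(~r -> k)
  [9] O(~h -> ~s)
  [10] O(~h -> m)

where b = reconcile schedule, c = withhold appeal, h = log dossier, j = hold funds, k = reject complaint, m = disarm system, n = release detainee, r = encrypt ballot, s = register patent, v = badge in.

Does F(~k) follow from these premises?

Premise 8 is O(~r -> k), but O(~r) is not derivable from the premises, so it does not yield O(k).
No other premise forces O(k). An ideal world satisfying every premise can still have ~k true, so F(~k) is not derivable.

No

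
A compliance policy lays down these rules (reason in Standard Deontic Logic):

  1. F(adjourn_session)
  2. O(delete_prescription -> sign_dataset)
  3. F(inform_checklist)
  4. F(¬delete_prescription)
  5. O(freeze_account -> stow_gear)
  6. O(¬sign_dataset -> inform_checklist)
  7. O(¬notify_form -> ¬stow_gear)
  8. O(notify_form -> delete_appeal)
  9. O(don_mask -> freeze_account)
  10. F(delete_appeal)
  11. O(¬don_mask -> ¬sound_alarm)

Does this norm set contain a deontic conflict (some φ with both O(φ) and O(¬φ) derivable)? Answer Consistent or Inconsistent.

Premise 6 is O(¬sign_dataset -> inform_checklist), but O(¬sign_dataset) is not derivable from the premises, so it does not yield O(inform_checklist).
So O(inform_checklist) is not derivable, and the apparent clash with O(¬inform_checklist) does not arise.
A world satisfying every obligation exists (e.g. adjourn_session=false, delete_appeal=false, delete_prescription=true, don_mask=false, freeze_account=false, inform_checklist=false, notify_form=false, sign_dataset=true, sound_alarm=false, stow_gear=false); no atom is both obligatory and forbidden, so the set is consistent.

Consistent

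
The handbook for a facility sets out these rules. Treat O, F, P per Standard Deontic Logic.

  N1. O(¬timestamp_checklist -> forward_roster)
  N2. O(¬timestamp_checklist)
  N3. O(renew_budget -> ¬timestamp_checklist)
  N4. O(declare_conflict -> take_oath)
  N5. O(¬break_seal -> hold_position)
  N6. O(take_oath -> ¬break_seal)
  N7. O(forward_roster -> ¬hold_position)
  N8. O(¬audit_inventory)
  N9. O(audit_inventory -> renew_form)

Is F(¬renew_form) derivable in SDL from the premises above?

Premise 9 is O(audit_inventory -> renew_form), but O(audit_inventory) is not derivable from the premises, so it does not yield O(renew_form).
No other premise forces O(renew_form). An ideal world satisfying every premise can still have ¬renew_form true, so F(¬renew_form) is not derivable.

No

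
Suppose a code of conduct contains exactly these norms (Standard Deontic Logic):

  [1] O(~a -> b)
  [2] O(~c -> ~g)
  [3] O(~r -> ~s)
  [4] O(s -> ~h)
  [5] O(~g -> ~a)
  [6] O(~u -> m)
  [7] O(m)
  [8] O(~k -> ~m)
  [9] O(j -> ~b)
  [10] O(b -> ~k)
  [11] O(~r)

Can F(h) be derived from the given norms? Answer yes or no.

No

Premise 4 is O(s -> ~h), but O(s) is not derivable from the premises, so it does not yield O(~h).
No other premise forces O(~h). An ideal world satisfying every premise can still have h true, so F(h) is not derivable.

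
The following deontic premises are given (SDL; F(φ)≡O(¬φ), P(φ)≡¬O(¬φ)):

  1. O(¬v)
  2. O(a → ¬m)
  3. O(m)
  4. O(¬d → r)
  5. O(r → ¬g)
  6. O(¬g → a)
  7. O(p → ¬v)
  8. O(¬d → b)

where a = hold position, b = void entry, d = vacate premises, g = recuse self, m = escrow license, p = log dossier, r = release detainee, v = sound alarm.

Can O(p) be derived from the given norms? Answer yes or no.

No

Premise 7 is O(p → ¬v); even if O(¬v) held, inferring O(p) would be affirming the consequent — invalid.
No other premise forces O(p). An ideal world satisfying every premise can still have p false, so O(p) is not derivable.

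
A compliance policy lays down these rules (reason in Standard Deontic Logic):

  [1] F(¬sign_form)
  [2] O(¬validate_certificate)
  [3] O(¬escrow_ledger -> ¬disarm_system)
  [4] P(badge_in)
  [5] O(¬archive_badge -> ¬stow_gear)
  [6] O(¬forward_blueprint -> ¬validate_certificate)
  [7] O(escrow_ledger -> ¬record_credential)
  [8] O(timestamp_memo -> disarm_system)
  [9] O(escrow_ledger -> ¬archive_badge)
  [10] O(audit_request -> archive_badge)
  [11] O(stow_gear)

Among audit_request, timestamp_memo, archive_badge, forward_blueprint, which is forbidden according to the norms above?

Premise 11 states O(stow_gear) outright.
Premise 5 is O(¬archive_badge -> ¬stow_gear); contrapositively O(stow_gear -> archive_badge). Since O(stow_gear) holds, K gives O(archive_badge).
The contrapositive of premise 9 (O(escrow_ledger -> ¬archive_badge)) is O(archive_badge -> ¬escrow_ledger), and O(archive_badge) is already established, so O(¬escrow_ledger).
With premise 3, O(¬escrow_ledger -> ¬disarm_system), the K-axiom yields O(¬disarm_system).
The contrapositive of premise 8 (O(timestamp_memo -> disarm_system)) is O(¬disarm_system -> ¬timestamp_memo), and O(¬disarm_system) is already established, so O(¬timestamp_memo).
So O(¬timestamp_memo) holds, i.e. timestamp_memo is forbidden. None of the other listed options is forbidden under the premises.

timestamp_memo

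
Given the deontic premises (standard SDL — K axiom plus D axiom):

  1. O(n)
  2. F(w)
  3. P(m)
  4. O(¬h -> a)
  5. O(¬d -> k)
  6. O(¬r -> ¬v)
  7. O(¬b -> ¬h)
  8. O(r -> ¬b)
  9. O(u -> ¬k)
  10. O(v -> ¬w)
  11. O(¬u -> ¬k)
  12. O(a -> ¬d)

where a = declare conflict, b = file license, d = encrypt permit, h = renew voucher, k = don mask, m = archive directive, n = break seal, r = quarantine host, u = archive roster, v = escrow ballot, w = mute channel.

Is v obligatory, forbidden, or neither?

By case analysis on ¬u: premise 11 gives O(¬u -> ¬k) and premise 9 gives O(u -> ¬k), so O(¬k) either way.
The contrapositive of premise 5 (O(¬d -> k)) is O(¬k -> d), and O(¬k) is already established, so O(d).
Premise 12, O(a -> ¬d), contraposes to O(d -> ¬a); with O(d) we get O(¬a).
The contrapositive of premise 4 (O(¬h -> a)) is O(¬a -> h), and O(¬a) is already established, so O(h).
The contrapositive of premise 7 (O(¬b -> ¬h)) is O(h -> b), and O(h) is already established, so O(b).
The contrapositive of premise 8 (O(r -> ¬b)) is O(b -> ¬r), and O(b) is already established, so O(¬r).
Applying K to premise 6 (O(¬r -> ¬v)) and O(¬r) yields O(¬v).
Premises 1, 2, 3, 10 do not contribute to this derivation.
Thus O(¬v), which is F(v): v is forbidden.

Forbidden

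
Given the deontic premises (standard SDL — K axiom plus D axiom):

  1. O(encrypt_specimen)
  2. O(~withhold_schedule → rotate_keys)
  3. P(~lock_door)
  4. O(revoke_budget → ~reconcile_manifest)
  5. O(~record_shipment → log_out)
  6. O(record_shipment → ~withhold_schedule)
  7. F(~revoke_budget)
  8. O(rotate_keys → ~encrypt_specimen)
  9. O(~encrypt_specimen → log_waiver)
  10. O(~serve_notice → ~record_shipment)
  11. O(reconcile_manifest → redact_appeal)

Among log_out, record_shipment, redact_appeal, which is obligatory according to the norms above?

Premise 1 states O(encrypt_specimen) outright.
The contrapositive of premise 8 (O(rotate_keys → ~encrypt_specimen)) is O(encrypt_specimen → ~rotate_keys), and O(encrypt_specimen) is already established, so O(~rotate_keys).
Premise 2 is O(~withhold_schedule → rotate_keys); contrapositively O(~rotate_keys → withhold_schedule). Since O(~rotate_keys) holds, K gives O(withhold_schedule).
Premise 6 is O(record_shipment → ~withhold_schedule); contrapositively O(withhold_schedule → ~record_shipment). Since O(withhold_schedule) holds, K gives O(~record_shipment).
Applying K to premise 5 (O(~record_shipment → log_out)) and O(~record_shipment) yields O(log_out).
So O(log_out) holds — log_out is obligatory. None of the other listed options is made obligatory by any chain of premises.

log_out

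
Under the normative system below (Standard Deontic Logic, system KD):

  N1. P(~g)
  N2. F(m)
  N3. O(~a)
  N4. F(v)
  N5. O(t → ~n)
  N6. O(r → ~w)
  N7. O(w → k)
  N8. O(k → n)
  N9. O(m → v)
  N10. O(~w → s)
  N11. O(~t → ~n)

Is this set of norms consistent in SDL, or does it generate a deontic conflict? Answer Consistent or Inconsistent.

Premise 9 is O(m → v), but O(m) is not derivable from the premises, so it does not yield O(v).
So O(v) is not derivable, and the apparent clash with O(~v) does not arise.
A world satisfying every obligation exists (e.g. a=false, g=false, k=false, m=false, n=false, r=false, s=true, t=false, v=false, w=false); no atom is both obligatory and forbidden, so the set is consistent.

Consistent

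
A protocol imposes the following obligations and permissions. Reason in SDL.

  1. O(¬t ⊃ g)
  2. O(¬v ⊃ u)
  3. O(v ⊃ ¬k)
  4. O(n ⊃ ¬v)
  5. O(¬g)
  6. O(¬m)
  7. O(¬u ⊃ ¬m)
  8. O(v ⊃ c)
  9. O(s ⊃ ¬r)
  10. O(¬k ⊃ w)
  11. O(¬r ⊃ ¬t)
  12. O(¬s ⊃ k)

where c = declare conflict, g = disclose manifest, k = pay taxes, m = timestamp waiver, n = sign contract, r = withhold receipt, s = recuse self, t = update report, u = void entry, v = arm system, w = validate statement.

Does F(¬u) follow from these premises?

Yes

Premise 5 gives O(¬g).
Premise 1 is O(¬t ⊃ g); contrapositively O(¬g ⊃ t). Since O(¬g) holds, K gives O(t).
Premise 11 is O(¬r ⊃ ¬t); contrapositively O(t ⊃ r). Since O(t) holds, K gives O(r).
Premise 9, O(s ⊃ ¬r), contraposes to O(r ⊃ ¬s); with O(r) we get O(¬s).
Premise 12 is O(¬s ⊃ k); since O(¬s), deontic closure gives O(k).
Premise 3 is O(v ⊃ ¬k); contrapositively O(k ⊃ ¬v). Since O(k) holds, K gives O(¬v).
From O(¬v) and premise 2, O(¬v ⊃ u), we obtain O(u).
Premises 4, 6, 7, 8, 10 do not contribute to this derivation.
So O(u) holds, i.e. F(¬u). The claim follows.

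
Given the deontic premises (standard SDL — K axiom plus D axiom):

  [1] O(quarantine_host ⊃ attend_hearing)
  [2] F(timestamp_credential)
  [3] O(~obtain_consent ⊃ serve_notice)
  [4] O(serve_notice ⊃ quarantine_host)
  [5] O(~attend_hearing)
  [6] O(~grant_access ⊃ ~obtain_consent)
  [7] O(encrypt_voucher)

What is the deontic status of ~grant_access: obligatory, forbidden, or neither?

Premise 5 states O(~attend_hearing) outright.
The contrapositive of premise 1 (O(quarantine_host ⊃ attend_hearing)) is O(~attend_hearing ⊃ ~quarantine_host), and O(~attend_hearing) is already established, so O(~quarantine_host).
The contrapositive of premise 4 (O(serve_notice ⊃ quarantine_host)) is O(~quarantine_host ⊃ ~serve_notice), and O(~quarantine_host) is already established, so O(~serve_notice).
Premise 3 is O(~obtain_consent ⊃ serve_notice); contrapositively O(~serve_notice ⊃ obtain_consent). Since O(~serve_notice) holds, K gives O(obtain_consent).
Premise 6, O(~grant_access ⊃ ~obtain_consent), contraposes to O(obtain_consent ⊃ grant_access); with O(obtain_consent) we get O(grant_access).
Premises 2, 7 do not contribute to this derivation.
Thus O(grant_access), which is F(~grant_access): ~grant_access is forbidden.

Forbidden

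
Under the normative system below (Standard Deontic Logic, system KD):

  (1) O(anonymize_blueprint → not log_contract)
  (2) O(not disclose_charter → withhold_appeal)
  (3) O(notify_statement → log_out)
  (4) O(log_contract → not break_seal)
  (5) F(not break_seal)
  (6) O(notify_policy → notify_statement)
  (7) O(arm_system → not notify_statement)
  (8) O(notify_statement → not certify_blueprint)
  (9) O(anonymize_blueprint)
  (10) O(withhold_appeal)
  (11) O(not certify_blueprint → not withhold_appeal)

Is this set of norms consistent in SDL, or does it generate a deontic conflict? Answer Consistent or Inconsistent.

Consistent

Premise 4 is O(log_contract → not break_seal), but O(log_contract) is not derivable from the premises, so it does not yield O(not break_seal).
So O(not break_seal) is not derivable, and the apparent clash with O(break_seal) does not arise.
A world satisfying every obligation exists (e.g. anonymize_blueprint=true, arm_system=false, break_seal=true, certify_blueprint=true, disclose_charter=false, log_contract=false, log_out=false, notify_policy=false, notify_statement=false, withhold_appeal=true); no atom is both obligatory and forbidden, so the set is consistent.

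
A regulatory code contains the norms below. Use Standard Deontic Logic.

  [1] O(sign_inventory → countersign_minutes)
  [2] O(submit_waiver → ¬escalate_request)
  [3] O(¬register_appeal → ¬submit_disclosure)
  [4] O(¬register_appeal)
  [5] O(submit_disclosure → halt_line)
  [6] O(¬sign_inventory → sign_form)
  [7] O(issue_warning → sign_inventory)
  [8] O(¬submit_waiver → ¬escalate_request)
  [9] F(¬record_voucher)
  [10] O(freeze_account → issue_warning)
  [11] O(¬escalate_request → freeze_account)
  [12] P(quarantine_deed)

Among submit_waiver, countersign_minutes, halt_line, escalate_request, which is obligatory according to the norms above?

Premises 2 and 8 cover both cases: O(submit_waiver → ¬escalate_request) and O(¬submit_waiver → ¬escalate_request). Since submit_waiver ∨ ¬submit_waiver is a tautology, O(¬escalate_request) follows.
Premise 11 is O(¬escalate_request → freeze_account); since O(¬escalate_request), deontic closure gives O(freeze_account).
Premise 10 is O(freeze_account → issue_warning); since O(freeze_account), deontic closure gives O(issue_warning).
Applying K to premise 7 (O(issue_warning → sign_inventory)) and O(issue_warning) yields O(sign_inventory).
Applying K to premise 1 (O(sign_inventory → countersign_minutes)) and O(sign_inventory) yields O(countersign_minutes).
So O(countersign_minutes) holds — countersign_minutes is obligatory. None of the other listed options is made obligatory by any chain of premises.

countersign_minutes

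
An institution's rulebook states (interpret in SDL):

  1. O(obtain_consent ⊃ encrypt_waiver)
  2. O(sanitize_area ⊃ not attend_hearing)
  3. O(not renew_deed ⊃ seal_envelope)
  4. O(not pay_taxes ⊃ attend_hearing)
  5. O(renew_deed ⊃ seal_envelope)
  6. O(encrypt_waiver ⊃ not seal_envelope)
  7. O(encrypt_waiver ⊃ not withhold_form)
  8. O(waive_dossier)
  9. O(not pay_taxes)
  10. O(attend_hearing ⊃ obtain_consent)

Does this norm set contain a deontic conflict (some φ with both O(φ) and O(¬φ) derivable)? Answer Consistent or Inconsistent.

Inconsistent

Premises 5 and 3 are O(renew_deed ⊃ seal_envelope) and O(not renew_deed ⊃ seal_envelope); every ideal world satisfies renew_deed or not renew_deed, so in either case seal_envelope holds — hence O(seal_envelope).
The contrapositive of premise 6 (O(encrypt_waiver ⊃ not seal_envelope)) is O(seal_envelope ⊃ not encrypt_waiver), and O(seal_envelope) is already established, so O(not encrypt_waiver).
Premise 1, O(obtain_consent ⊃ encrypt_waiver), contraposes to O(not encrypt_waiver ⊃ not obtain_consent); with O(not encrypt_waiver) we get O(not obtain_consent).
The contrapositive of premise 10 (O(attend_hearing ⊃ obtain_consent)) is O(not obtain_consent ⊃ not attend_hearing), and O(not obtain_consent) is already established, so O(not attend_hearing).
Premise 4, O(not pay_taxes ⊃ attend_hearing), contraposes to O(not attend_hearing ⊃ pay_taxes); with O(not attend_hearing) we get O(pay_taxes).
But premise 9 directly asserts O(not pay_taxes).
We now have both O(pay_taxes) and O(not pay_taxes) — pay_taxes is simultaneously obligatory and forbidden, violating the D-axiom.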